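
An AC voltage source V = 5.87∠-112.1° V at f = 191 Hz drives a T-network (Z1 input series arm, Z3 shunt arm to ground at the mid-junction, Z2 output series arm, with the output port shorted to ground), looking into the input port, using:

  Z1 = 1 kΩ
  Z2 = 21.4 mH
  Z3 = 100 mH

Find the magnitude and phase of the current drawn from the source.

Step 1 — Angular frequency: ω = 2π·f = 2π·191 = 1200 rad/s.
Step 2 — Component impedances:
  Z1: Z = R = 1000 Ω
  Z2: Z = jωL = j·1200·0.0214 = 0 + j25.68 Ω
  Z3: Z = jωL = j·1200·0.1 = 0 + j120 Ω
Step 3 — With the output port shorted to ground, the output series arm Z2 runs from the junction to ground; the shunt arm Z3 also runs from the junction to ground. They appear in parallel: Z3 || Z2 = 0 + j21.15 Ω.
Step 4 — Series with input arm Z1: Z_in = Z1 + (Z3 || Z2) = 1000 + j21.15 Ω = 1000∠1.2° Ω.
Step 5 — Source phasor: V = 5.87∠-112.1° V = -2.208 - j5.439 V.
Step 6 — Ohm's law: I = V / Z_total = (-2.208 - j5.439) / (1000 + j21.15) = -0.002322 - j0.00539 A.
Step 7 — Convert to polar: |I| = 0.005869 A, ∠I = -113.3°.

I = 0.005869∠-113.3° A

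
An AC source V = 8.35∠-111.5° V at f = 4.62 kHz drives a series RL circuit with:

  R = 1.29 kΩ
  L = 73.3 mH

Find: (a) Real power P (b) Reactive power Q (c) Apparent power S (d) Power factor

Step 1 — Angular frequency: ω = 2π·f = 2π·4620 = 2.903e+04 rad/s.
Step 2 — Component impedances:
  R: Z = R = 1290 Ω
  L: Z = jωL = j·2.903e+04·0.0733 = 0 + j2128 Ω
Step 3 — Series combination: Z_total = R + L = 1290 + j2128 Ω = 2488∠58.8° Ω.
Step 4 — Source phasor: V = 8.35∠-111.5° V = -3.06 - j7.769 V.
Step 5 — Current: I = V / Z = -0.003307 - j0.000567 A = 0.003356∠-170.3° A.
Step 6 — Complex power: S = V·I* = 0.01453 + j0.02396 VA.
Step 7 — Real power: P = Re(S) = 0.01453 W.
Step 8 — Reactive power: Q = Im(S) = 0.02396 VAR.
Step 9 — Apparent power: |S| = 0.02802 VA.
Step 10 — Power factor: PF = P/|S| = 0.5184 (lagging).

(a) P = 0.01453 W  (b) Q = 0.02396 VAR  (c) S = 0.02802 VA  (d) PF = 0.5184 (lagging)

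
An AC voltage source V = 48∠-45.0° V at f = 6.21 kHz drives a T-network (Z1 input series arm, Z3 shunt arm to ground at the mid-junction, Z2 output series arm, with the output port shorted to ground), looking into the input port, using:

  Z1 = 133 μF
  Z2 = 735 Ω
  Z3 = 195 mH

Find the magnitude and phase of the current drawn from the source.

Step 1 — Angular frequency: ω = 2π·f = 2π·6210 = 3.902e+04 rad/s.
Step 2 — Component impedances:
  Z1: Z = 1/(jωC) = -j/(ω·C) = 0 - j0.1927 Ω
  Z2: Z = R = 735 Ω
  Z3: Z = jωL = j·3.902e+04·0.195 = 0 + j7609 Ω
Step 3 — With the output port shorted to ground, the output series arm Z2 runs from the junction to ground; the shunt arm Z3 also runs from the junction to ground. They appear in parallel: Z3 || Z2 = 728.2 + j70.35 Ω.
Step 4 — Series with input arm Z1: Z_in = Z1 + (Z3 || Z2) = 728.2 + j70.15 Ω = 731.6∠5.5° Ω.
Step 5 — Source phasor: V = 48∠-45.0° V = 33.94 - j33.94 V.
Step 6 — Ohm's law: I = V / Z_total = (33.94 - j33.94) / (728.2 + j70.15) = 0.04173 - j0.05063 A.
Step 7 — Convert to polar: |I| = 0.06561 A, ∠I = -50.5°.

I = 0.06561∠-50.5° A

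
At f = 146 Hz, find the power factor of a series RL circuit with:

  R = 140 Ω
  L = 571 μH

Step 1 — Angular frequency: ω = 2π·f = 2π·146 = 917.3 rad/s.
Step 2 — Component impedances:
  R: Z = R = 140 Ω
  L: Z = jωL = j·917.3·0.000571 = 0 + j0.5238 Ω
Step 3 — Series combination: Z_total = R + L = 140 + j0.5238 Ω = 140∠0.2° Ω.
Step 4 — Power factor: PF = cos(φ) = Re(Z)/|Z| = 140/140 = 1.
Step 5 — Type: Im(Z) = 0.5238 ⇒ lagging (phase φ = 0.2°).

PF = 1 (lagging, φ = 0.2°)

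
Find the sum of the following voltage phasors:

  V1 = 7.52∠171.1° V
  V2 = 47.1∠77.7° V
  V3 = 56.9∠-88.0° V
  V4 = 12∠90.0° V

Step 1 — Convert each phasor to rectangular form:
  V1 = 7.52·(cos(171.1°) + j·sin(171.1°)) = -7.429 + j1.163 V
  V2 = 47.1·(cos(77.7°) + j·sin(77.7°)) = 10.03 + j46.02 V
  V3 = 56.9·(cos(-88.0°) + j·sin(-88.0°)) = 1.986 - j56.87 V
  V4 = 12·(cos(90.0°) + j·sin(90.0°)) = 0 + j12 V
Step 2 — Sum components: V_total = 4.59 + j2.317 V.
Step 3 — Convert to polar: |V_total| = 5.142 V, ∠V_total = 26.8°.

V_total = 5.142∠26.8° V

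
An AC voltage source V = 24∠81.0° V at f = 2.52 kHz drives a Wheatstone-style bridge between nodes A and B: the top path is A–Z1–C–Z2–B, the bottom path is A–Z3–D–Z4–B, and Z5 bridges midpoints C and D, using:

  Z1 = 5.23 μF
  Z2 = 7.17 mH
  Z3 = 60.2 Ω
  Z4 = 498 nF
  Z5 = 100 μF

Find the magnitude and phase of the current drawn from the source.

Step 1 — Angular frequency: ω = 2π·f = 2π·2520 = 1.583e+04 rad/s.
Step 2 — Component impedances:
  Z1: Z = 1/(jωC) = -j/(ω·C) = 0 - j12.08 Ω
  Z2: Z = jωL = j·1.583e+04·0.00717 = 0 + j113.5 Ω
  Z3: Z = R = 60.2 Ω
  Z4: Z = 1/(jωC) = -j/(ω·C) = 0 - j126.8 Ω
  Z5: Z = 1/(jωC) = -j/(ω·C) = 0 - j0.6316 Ω
Step 3 — Bridge requires nodal analysis (the Z5 bridge couples midpoints C and D, so the two paths cannot be reduced to a simple series/parallel combination). Setting node B to ground and injecting 1 A at node A, the 3-node admittance system at A, C, D solves to V_A = Z_AB = 0.7632 + j1027 Ω = 1027∠90.0° Ω.
Step 4 — Source phasor: V = 24∠81.0° V = 3.754 + j23.7 V.
Step 5 — Ohm's law: I = V / Z_total = (3.754 + j23.7) / (0.7632 + j1027) = 0.02308 - j0.003638 A.
Step 6 — Convert to polar: |I| = 0.02337 A, ∠I = -9.0°.

I = 0.02337∠-9.0° A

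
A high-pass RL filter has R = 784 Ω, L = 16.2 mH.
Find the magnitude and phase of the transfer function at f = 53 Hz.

Step 1 — Angular frequency: ω = 2π·53 = 333 rad/s.
Step 2 — Transfer function: H(jω) = jωL/(R + jωL).
Step 3 — Numerator jωL = j·5.395; denominator R + jωL = 784 + j5.395.
Step 4 — H = 4.735e-05 + j0.006881.
Step 5 — Magnitude: |H| = 0.006881 (-43.2 dB); phase: φ = 89.6°.

|H| = 0.006881 (-43.2 dB), φ = 89.6°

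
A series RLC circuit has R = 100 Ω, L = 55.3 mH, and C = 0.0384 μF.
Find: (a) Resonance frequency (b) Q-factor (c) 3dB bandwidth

Step 1 — Resonance: ω₀ = 1/√(LC) = 1/√(0.0553·3.84e-08) = 2.17e+04 rad/s.
Step 2 — f₀ = ω₀/(2π) = 3454 Hz.
Step 3 — Series Q: Q = ω₀L/R = 2.17e+04·0.0553/100 = 12.
Step 4 — Bandwidth: Δω = ω₀/Q = 1808 rad/s; BW = Δω/(2π) = 287.8 Hz.

(a) f₀ = 3454 Hz  (b) Q = 12  (c) BW = 287.8 Hz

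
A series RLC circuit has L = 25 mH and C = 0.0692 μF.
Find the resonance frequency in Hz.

Step 1 — Resonance condition Im(Z)=0 gives ω₀ = 1/√(LC).
Step 2 — ω₀ = 1/√(0.025·6.92e-08) = 2.404e+04 rad/s.
Step 3 — f₀ = ω₀/(2π) = 3826 Hz.

f₀ = 3826 Hz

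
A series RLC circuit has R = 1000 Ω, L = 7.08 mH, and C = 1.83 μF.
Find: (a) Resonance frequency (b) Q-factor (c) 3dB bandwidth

Step 1 — Resonance: ω₀ = 1/√(LC) = 1/√(0.00708·1.83e-06) = 8785 rad/s.
Step 2 — f₀ = ω₀/(2π) = 1398 Hz.
Step 3 — Series Q: Q = ω₀L/R = 8785·0.00708/1000 = 0.0622.
Step 4 — Bandwidth: Δω = ω₀/Q = 1.412e+05 rad/s; BW = Δω/(2π) = 2.248e+04 Hz.

(a) f₀ = 1398 Hz  (b) Q = 0.0622  (c) BW = 2.248e+04 Hz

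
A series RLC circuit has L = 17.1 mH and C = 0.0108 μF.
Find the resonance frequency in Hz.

Step 1 — Resonance condition Im(Z)=0 gives ω₀ = 1/√(LC).
Step 2 — ω₀ = 1/√(0.0171·1.08e-08) = 7.359e+04 rad/s.
Step 3 — f₀ = ω₀/(2π) = 1.171e+04 Hz.

f₀ = 1.171e+04 Hz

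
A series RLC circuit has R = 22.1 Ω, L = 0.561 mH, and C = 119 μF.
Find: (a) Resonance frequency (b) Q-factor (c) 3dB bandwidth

Step 1 — Resonance: ω₀ = 1/√(LC) = 1/√(0.000561·0.000119) = 3870 rad/s.
Step 2 — f₀ = ω₀/(2π) = 616 Hz.
Step 3 — Series Q: Q = ω₀L/R = 3870·0.000561/22.1 = 0.09825.
Step 4 — Bandwidth: Δω = ω₀/Q = 3.939e+04 rad/s; BW = Δω/(2π) = 6270 Hz.

(a) f₀ = 616 Hz  (b) Q = 0.09825  (c) BW = 6270 Hz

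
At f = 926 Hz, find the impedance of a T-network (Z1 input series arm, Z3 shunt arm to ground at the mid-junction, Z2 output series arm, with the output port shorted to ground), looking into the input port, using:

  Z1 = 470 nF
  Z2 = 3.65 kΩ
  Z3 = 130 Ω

Step 1 — Angular frequency: ω = 2π·f = 2π·926 = 5818 rad/s.
Step 2 — Component impedances:
  Z1: Z = 1/(jωC) = -j/(ω·C) = 0 - j365.7 Ω
  Z2: Z = R = 3650 Ω
  Z3: Z = R = 130 Ω
Step 3 — With the output port shorted to ground, the output series arm Z2 runs from the junction to ground; the shunt arm Z3 also runs from the junction to ground. They appear in parallel: Z3 || Z2 = 125.5 Ω.
Step 4 — Series with input arm Z1: Z_in = Z1 + (Z3 || Z2) = 125.5 - j365.7 Ω = 386.6∠-71.1° Ω.

Z = 125.5 - j365.7 Ω = 386.6∠-71.1° Ω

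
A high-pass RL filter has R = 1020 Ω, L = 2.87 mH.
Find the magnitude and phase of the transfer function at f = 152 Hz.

Step 1 — Angular frequency: ω = 2π·152 = 955 rad/s.
Step 2 — Transfer function: H(jω) = jωL/(R + jωL).
Step 3 — Numerator jωL = j·2.741; denominator R + jωL = 1020 + j2.741.
Step 4 — H = 7.221e-06 + j0.002687.
Step 5 — Magnitude: |H| = 0.002687 (-51.4 dB); phase: φ = 89.8°.

|H| = 0.002687 (-51.4 dB), φ = 89.8°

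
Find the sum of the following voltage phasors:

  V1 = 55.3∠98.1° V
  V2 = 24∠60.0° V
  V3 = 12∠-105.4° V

Step 1 — Convert each phasor to rectangular form:
  V1 = 55.3·(cos(98.1°) + j·sin(98.1°)) = -7.792 + j54.75 V
  V2 = 24·(cos(60.0°) + j·sin(60.0°)) = 12 + j20.78 V
  V3 = 12·(cos(-105.4°) + j·sin(-105.4°)) = -3.187 - j11.57 V
Step 2 — Sum components: V_total = 1.021 + j63.96 V.
Step 3 — Convert to polar: |V_total| = 63.97 V, ∠V_total = 89.1°.

V_total = 63.97∠89.1° V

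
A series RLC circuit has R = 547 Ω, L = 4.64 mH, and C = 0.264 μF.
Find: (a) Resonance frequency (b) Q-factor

Step 1 — Resonance condition Im(Z)=0 gives ω₀ = 1/√(LC).
Step 2 — ω₀ = 1/√(0.00464·2.64e-07) = 2.857e+04 rad/s.
Step 3 — f₀ = ω₀/(2π) = 4547 Hz.
Step 4 — Series Q: Q = ω₀L/R = 2.857e+04·0.00464/547 = 0.2424.

(a) f₀ = 4547 Hz  (b) Q = 0.2424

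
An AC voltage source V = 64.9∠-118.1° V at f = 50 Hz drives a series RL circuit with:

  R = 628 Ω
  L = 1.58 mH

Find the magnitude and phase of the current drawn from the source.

Step 1 — Angular frequency: ω = 2π·f = 2π·50 = 314.2 rad/s.
Step 2 — Component impedances:
  R: Z = R = 628 Ω
  L: Z = jωL = j·314.2·0.00158 = 0 + j0.4964 Ω
Step 3 — Series combination: Z_total = R + L = 628 + j0.4964 Ω = 628∠0.0° Ω.
Step 4 — Source phasor: V = 64.9∠-118.1° V = -30.57 - j57.25 V.
Step 5 — Ohm's law: I = V / Z_total = (-30.57 - j57.25) / (628 + j0.4964) = -0.04875 - j0.09112 A.
Step 6 — Convert to polar: |I| = 0.1033 A, ∠I = -118.1°.

I = 0.1033∠-118.1° A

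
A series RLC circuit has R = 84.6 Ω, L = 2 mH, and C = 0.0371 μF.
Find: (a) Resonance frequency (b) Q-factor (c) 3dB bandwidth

Step 1 — Resonance condition Im(Z)=0 gives ω₀ = 1/√(LC).
Step 2 — ω₀ = 1/√(0.002·3.71e-08) = 1.161e+05 rad/s.
Step 3 — f₀ = ω₀/(2π) = 1.848e+04 Hz.
Step 4 — Series Q: Q = ω₀L/R = 1.161e+05·0.002/84.6 = 2.744.
Step 5 — 3dB bandwidth: Δω = ω₀/Q = 4.23e+04 rad/s; BW = Δω/(2π) = 6732 Hz.

(a) f₀ = 1.848e+04 Hz  (b) Q = 2.744  (c) BW = 6732 Hz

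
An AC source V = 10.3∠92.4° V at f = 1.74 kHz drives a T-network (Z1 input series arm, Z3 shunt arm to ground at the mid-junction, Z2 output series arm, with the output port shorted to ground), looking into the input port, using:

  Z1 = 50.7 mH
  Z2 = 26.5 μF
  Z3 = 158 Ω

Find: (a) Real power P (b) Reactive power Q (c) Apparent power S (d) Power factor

Step 1 — Angular frequency: ω = 2π·f = 2π·1740 = 1.093e+04 rad/s.
Step 2 — Component impedances:
  Z1: Z = jωL = j·1.093e+04·0.0507 = 0 + j554.3 Ω
  Z2: Z = 1/(jωC) = -j/(ω·C) = 0 - j3.452 Ω
  Z3: Z = R = 158 Ω
Step 3 — With the output port shorted to ground, the output series arm Z2 runs from the junction to ground; the shunt arm Z3 also runs from the junction to ground. They appear in parallel: Z3 || Z2 = 0.07537 - j3.45 Ω.
Step 4 — Series with input arm Z1: Z_in = Z1 + (Z3 || Z2) = 0.07537 + j550.8 Ω = 550.8∠90.0° Ω.
Step 5 — Source phasor: V = 10.3∠92.4° V = -0.4313 + j10.29 V.
Step 6 — Current: I = V / Z = 0.01868 + j0.0007856 A = 0.0187∠2.4° A.
Step 7 — Complex power: S = V·I* = 2.635e-05 + j0.1926 VA.
Step 8 — Real power: P = Re(S) = 2.635e-05 W.
Step 9 — Reactive power: Q = Im(S) = 0.1926 VAR.
Step 10 — Apparent power: |S| = 0.1926 VA.
Step 11 — Power factor: PF = P/|S| = 0.0001368 (lagging).

(a) P = 2.635e-05 W  (b) Q = 0.1926 VAR  (c) S = 0.1926 VA  (d) PF = 0.0001368 (lagging)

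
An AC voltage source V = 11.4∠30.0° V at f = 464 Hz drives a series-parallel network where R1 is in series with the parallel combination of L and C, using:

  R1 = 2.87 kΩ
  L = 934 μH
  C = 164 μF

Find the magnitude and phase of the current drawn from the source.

Step 1 — Angular frequency: ω = 2π·f = 2π·464 = 2915 rad/s.
Step 2 — Component impedances:
  R1: Z = R = 2870 Ω
  L: Z = jωL = j·2915·0.000934 = 0 + j2.723 Ω
  C: Z = 1/(jωC) = -j/(ω·C) = 0 - j2.092 Ω
Step 3 — Parallel branch: L || C = 1/(1/L + 1/C) = 0 - j9.019 Ω.
Step 4 — Series with R1: Z_total = R1 + (L || C) = 2870 - j9.019 Ω = 2870∠-0.2° Ω.
Step 5 — Source phasor: V = 11.4∠30.0° V = 9.873 + j5.7 V.
Step 6 — Ohm's law: I = V / Z_total = (9.873 + j5.7) / (2870 - j9.019) = 0.003434 + j0.001997 A.
Step 7 — Convert to polar: |I| = 0.003972 A, ∠I = 30.2°.

I = 0.003972∠30.2° A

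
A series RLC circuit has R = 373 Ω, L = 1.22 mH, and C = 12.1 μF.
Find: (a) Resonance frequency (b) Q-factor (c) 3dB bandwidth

Step 1 — Resonance: ω₀ = 1/√(LC) = 1/√(0.00122·1.21e-05) = 8231 rad/s.
Step 2 — f₀ = ω₀/(2π) = 1310 Hz.
Step 3 — Series Q: Q = ω₀L/R = 8231·0.00122/373 = 0.02692.
Step 4 — Bandwidth: Δω = ω₀/Q = 3.057e+05 rad/s; BW = Δω/(2π) = 4.866e+04 Hz.

(a) f₀ = 1310 Hz  (b) Q = 0.02692  (c) BW = 4.866e+04 Hz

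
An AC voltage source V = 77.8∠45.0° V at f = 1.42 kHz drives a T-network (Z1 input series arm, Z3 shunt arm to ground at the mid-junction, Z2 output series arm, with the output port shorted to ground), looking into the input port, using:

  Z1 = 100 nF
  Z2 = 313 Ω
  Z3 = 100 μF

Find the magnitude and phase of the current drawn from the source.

Step 1 — Angular frequency: ω = 2π·f = 2π·1420 = 8922 rad/s.
Step 2 — Component impedances:
  Z1: Z = 1/(jωC) = -j/(ω·C) = 0 - j1121 Ω
  Z2: Z = R = 313 Ω
  Z3: Z = 1/(jωC) = -j/(ω·C) = 0 - j1.121 Ω
Step 3 — With the output port shorted to ground, the output series arm Z2 runs from the junction to ground; the shunt arm Z3 also runs from the junction to ground. They appear in parallel: Z3 || Z2 = 0.004013 - j1.121 Ω.
Step 4 — Series with input arm Z1: Z_in = Z1 + (Z3 || Z2) = 0.004013 - j1122 Ω = 1122∠-90.0° Ω.
Step 5 — Source phasor: V = 77.8∠45.0° V = 55.01 + j55.01 V.
Step 6 — Ohm's law: I = V / Z_total = (55.01 + j55.01) / (0.004013 - j1122) = -0.04903 + j0.04903 A.
Step 7 — Convert to polar: |I| = 0.06934 A, ∠I = 135.0°.

I = 0.06934∠135.0° A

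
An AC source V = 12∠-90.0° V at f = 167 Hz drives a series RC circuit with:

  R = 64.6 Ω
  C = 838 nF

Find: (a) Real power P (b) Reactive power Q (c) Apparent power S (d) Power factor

Step 1 — Angular frequency: ω = 2π·f = 2π·167 = 1049 rad/s.
Step 2 — Component impedances:
  R: Z = R = 64.6 Ω
  C: Z = 1/(jωC) = -j/(ω·C) = 0 - j1137 Ω
Step 3 — Series combination: Z_total = R + C = 64.6 - j1137 Ω = 1139∠-86.7° Ω.
Step 4 — Source phasor: V = 12∠-90.0° V = 0 - j12 V.
Step 5 — Current: I = V / Z = 0.01052 - j0.0005974 A = 0.01053∠-3.3° A.
Step 6 — Complex power: S = V·I* = 0.007169 - j0.1262 VA.
Step 7 — Real power: P = Re(S) = 0.007169 W.
Step 8 — Reactive power: Q = Im(S) = -0.1262 VAR.
Step 9 — Apparent power: |S| = 0.1264 VA.
Step 10 — Power factor: PF = P/|S| = 0.05671 (leading).

(a) P = 0.007169 W  (b) Q = -0.1262 VAR  (c) S = 0.1264 VA  (d) PF = 0.05671 (leading)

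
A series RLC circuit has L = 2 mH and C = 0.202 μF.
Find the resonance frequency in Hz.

Step 1 — Resonance condition Im(Z)=0 gives ω₀ = 1/√(LC).
Step 2 — ω₀ = 1/√(0.002·2.02e-07) = 4.975e+04 rad/s.
Step 3 — f₀ = ω₀/(2π) = 7918 Hz.

f₀ = 7918 Hz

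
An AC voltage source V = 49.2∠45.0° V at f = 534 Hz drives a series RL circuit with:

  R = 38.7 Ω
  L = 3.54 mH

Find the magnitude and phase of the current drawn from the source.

Step 1 — Angular frequency: ω = 2π·f = 2π·534 = 3355 rad/s.
Step 2 — Component impedances:
  R: Z = R = 38.7 Ω
  L: Z = jωL = j·3355·0.00354 = 0 + j11.88 Ω
Step 3 — Series combination: Z_total = R + L = 38.7 + j11.88 Ω = 40.48∠17.1° Ω.
Step 4 — Source phasor: V = 49.2∠45.0° V = 34.79 + j34.79 V.
Step 5 — Ohm's law: I = V / Z_total = (34.79 + j34.79) / (38.7 + j11.88) = 1.074 + j0.5694 A.
Step 6 — Convert to polar: |I| = 1.215 A, ∠I = 27.9°.

I = 1.215∠27.9° A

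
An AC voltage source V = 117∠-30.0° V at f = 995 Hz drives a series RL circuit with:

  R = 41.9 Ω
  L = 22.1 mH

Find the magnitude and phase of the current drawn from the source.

Step 1 — Angular frequency: ω = 2π·f = 2π·995 = 6252 rad/s.
Step 2 — Component impedances:
  R: Z = R = 41.9 Ω
  L: Z = jωL = j·6252·0.0221 = 0 + j138.2 Ω
Step 3 — Series combination: Z_total = R + L = 41.9 + j138.2 Ω = 144.4∠73.1° Ω.
Step 4 — Source phasor: V = 117∠-30.0° V = 101.3 - j58.5 V.
Step 5 — Ohm's law: I = V / Z_total = (101.3 - j58.5) / (41.9 + j138.2) = -0.1841 - j0.7892 A.
Step 6 — Convert to polar: |I| = 0.8104 A, ∠I = -103.1°.

I = 0.8104∠-103.1° A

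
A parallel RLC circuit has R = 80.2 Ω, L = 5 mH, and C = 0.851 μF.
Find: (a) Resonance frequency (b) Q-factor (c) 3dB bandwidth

Step 1 — Resonance: ω₀ = 1/√(LC) = 1/√(0.005·8.51e-07) = 1.533e+04 rad/s.
Step 2 — f₀ = ω₀/(2π) = 2440 Hz.
Step 3 — Parallel Q: Q = R/(ω₀L) = 80.2/(1.533e+04·0.005) = 1.046.
Step 4 — Bandwidth: Δω = ω₀/Q = 1.465e+04 rad/s; BW = Δω/(2π) = 2332 Hz.

(a) f₀ = 2440 Hz  (b) Q = 1.046  (c) BW = 2332 Hz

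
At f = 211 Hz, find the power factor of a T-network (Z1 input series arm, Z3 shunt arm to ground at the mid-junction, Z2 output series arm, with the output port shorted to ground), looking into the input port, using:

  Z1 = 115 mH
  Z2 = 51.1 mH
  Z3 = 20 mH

Step 1 — Angular frequency: ω = 2π·f = 2π·211 = 1326 rad/s.
Step 2 — Component impedances:
  Z1: Z = jωL = j·1326·0.115 = 0 + j152.5 Ω
  Z2: Z = jωL = j·1326·0.0511 = 0 + j67.75 Ω
  Z3: Z = jωL = j·1326·0.02 = 0 + j26.52 Ω
Step 3 — With the output port shorted to ground, the output series arm Z2 runs from the junction to ground; the shunt arm Z3 also runs from the junction to ground. They appear in parallel: Z3 || Z2 = 0 + j19.06 Ω.
Step 4 — Series with input arm Z1: Z_in = Z1 + (Z3 || Z2) = 0 + j171.5 Ω = 171.5∠90.0° Ω.
Step 5 — Power factor: PF = cos(φ) = Re(Z)/|Z| = 0/171.5 = 0.
Step 6 — Type: Im(Z) = 171.5 ⇒ lagging (phase φ = 90.0°).

PF = 0 (lagging, φ = 90.0°)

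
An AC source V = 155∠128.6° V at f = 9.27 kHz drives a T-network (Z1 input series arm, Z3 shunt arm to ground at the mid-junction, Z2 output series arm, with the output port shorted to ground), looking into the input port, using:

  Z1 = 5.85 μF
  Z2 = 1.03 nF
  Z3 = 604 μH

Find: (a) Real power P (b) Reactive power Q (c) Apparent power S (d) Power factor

Step 1 — Angular frequency: ω = 2π·f = 2π·9270 = 5.825e+04 rad/s.
Step 2 — Component impedances:
  Z1: Z = 1/(jωC) = -j/(ω·C) = 0 - j2.935 Ω
  Z2: Z = 1/(jωC) = -j/(ω·C) = 0 - j1.667e+04 Ω
  Z3: Z = jωL = j·5.825e+04·0.000604 = 0 + j35.18 Ω
Step 3 — With the output port shorted to ground, the output series arm Z2 runs from the junction to ground; the shunt arm Z3 also runs from the junction to ground. They appear in parallel: Z3 || Z2 = 0 + j35.25 Ω.
Step 4 — Series with input arm Z1: Z_in = Z1 + (Z3 || Z2) = 0 + j32.32 Ω = 32.32∠90.0° Ω.
Step 5 — Source phasor: V = 155∠128.6° V = -96.7 + j121.1 V.
Step 6 — Current: I = V / Z = 3.748 + j2.992 A = 4.796∠38.6° A.
Step 7 — Complex power: S = V·I* = 0 + j743.4 VA.
Step 8 — Real power: P = Re(S) = 0 W.
Step 9 — Reactive power: Q = Im(S) = 743.4 VAR.
Step 10 — Apparent power: |S| = 743.4 VA.
Step 11 — Power factor: PF = P/|S| = 0 (lagging).

(a) P = 0 W  (b) Q = 743.4 VAR  (c) S = 743.4 VA  (d) PF = 0 (lagging)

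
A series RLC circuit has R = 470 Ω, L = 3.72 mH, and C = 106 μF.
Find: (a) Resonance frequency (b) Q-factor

Step 1 — Resonance condition Im(Z)=0 gives ω₀ = 1/√(LC).
Step 2 — ω₀ = 1/√(0.00372·0.000106) = 1592 rad/s.
Step 3 — f₀ = ω₀/(2π) = 253.5 Hz.
Step 4 — Series Q: Q = ω₀L/R = 1592·0.00372/470 = 0.0126.

(a) f₀ = 253.5 Hz  (b) Q = 0.0126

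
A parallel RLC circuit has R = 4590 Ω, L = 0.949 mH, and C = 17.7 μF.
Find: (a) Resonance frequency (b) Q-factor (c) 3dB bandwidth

Step 1 — Resonance: ω₀ = 1/√(LC) = 1/√(0.000949·1.77e-05) = 7716 rad/s.
Step 2 — f₀ = ω₀/(2π) = 1228 Hz.
Step 3 — Parallel Q: Q = R/(ω₀L) = 4590/(7716·0.000949) = 626.9.
Step 4 — Bandwidth: Δω = ω₀/Q = 12.31 rad/s; BW = Δω/(2π) = 1.959 Hz.

(a) f₀ = 1228 Hz  (b) Q = 626.9  (c) BW = 1.959 Hz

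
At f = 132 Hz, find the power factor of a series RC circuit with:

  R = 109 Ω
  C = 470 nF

Step 1 — Angular frequency: ω = 2π·f = 2π·132 = 829.4 rad/s.
Step 2 — Component impedances:
  R: Z = R = 109 Ω
  C: Z = 1/(jωC) = -j/(ω·C) = 0 - j2565 Ω
Step 3 — Series combination: Z_total = R + C = 109 - j2565 Ω = 2568∠-87.6° Ω.
Step 4 — Power factor: PF = cos(φ) = Re(Z)/|Z| = 109/2568 = 0.04245.
Step 5 — Type: Im(Z) = -2565 ⇒ leading (phase φ = -87.6°).

PF = 0.04245 (leading, φ = -87.6°)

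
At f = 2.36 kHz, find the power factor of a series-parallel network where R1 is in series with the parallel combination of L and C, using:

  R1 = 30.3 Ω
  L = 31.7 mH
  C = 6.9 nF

Step 1 — Angular frequency: ω = 2π·f = 2π·2360 = 1.483e+04 rad/s.
Step 2 — Component impedances:
  R1: Z = R = 30.3 Ω
  L: Z = jωL = j·1.483e+04·0.0317 = 0 + j470.1 Ω
  C: Z = 1/(jωC) = -j/(ω·C) = 0 - j9774 Ω
Step 3 — Parallel branch: L || C = 1/(1/L + 1/C) = 0 + j493.8 Ω.
Step 4 — Series with R1: Z_total = R1 + (L || C) = 30.3 + j493.8 Ω = 494.7∠86.5° Ω.
Step 5 — Power factor: PF = cos(φ) = Re(Z)/|Z| = 30.3/494.74 = 0.06124.
Step 6 — Type: Im(Z) = 493.8 ⇒ lagging (phase φ = 86.5°).

PF = 0.06124 (lagging, φ = 86.5°)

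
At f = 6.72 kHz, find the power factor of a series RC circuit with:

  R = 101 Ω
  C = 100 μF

Step 1 — Angular frequency: ω = 2π·f = 2π·6720 = 4.222e+04 rad/s.
Step 2 — Component impedances:
  R: Z = R = 101 Ω
  C: Z = 1/(jωC) = -j/(ω·C) = 0 - j0.2368 Ω
Step 3 — Series combination: Z_total = R + C = 101 - j0.2368 Ω = 101∠-0.1° Ω.
Step 4 — Power factor: PF = cos(φ) = Re(Z)/|Z| = 101/101 = 1.
Step 5 — Type: Im(Z) = -0.2368 ⇒ leading (phase φ = -0.1°).

PF = 1 (leading, φ = -0.1°)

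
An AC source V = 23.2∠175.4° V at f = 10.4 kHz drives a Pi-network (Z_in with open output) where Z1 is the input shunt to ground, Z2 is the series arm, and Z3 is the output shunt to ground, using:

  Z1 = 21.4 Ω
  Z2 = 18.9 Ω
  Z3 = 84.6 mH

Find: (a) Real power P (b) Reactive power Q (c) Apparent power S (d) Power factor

Step 1 — Angular frequency: ω = 2π·f = 2π·1.04e+04 = 6.535e+04 rad/s.
Step 2 — Component impedances:
  Z1: Z = R = 21.4 Ω
  Z2: Z = R = 18.9 Ω
  Z3: Z = jωL = j·6.535e+04·0.0846 = 0 + j5528 Ω
Step 3 — With open output, the series arm Z2 and the output shunt Z3 appear in series to ground: Z2 + Z3 = 18.9 + j5528 Ω.
Step 4 — Parallel with input shunt Z1: Z_in = Z1 || (Z2 + Z3) = 21.4 + j0.08284 Ω = 21.4∠0.2° Ω.
Step 5 — Source phasor: V = 23.2∠175.4° V = -23.13 + j1.861 V.
Step 6 — Current: I = V / Z = -1.08 + j0.09113 A = 1.084∠175.2° A.
Step 7 — Complex power: S = V·I* = 25.15 + j0.09736 VA.
Step 8 — Real power: P = Re(S) = 25.15 W.
Step 9 — Reactive power: Q = Im(S) = 0.09736 VAR.
Step 10 — Apparent power: |S| = 25.15 VA.
Step 11 — Power factor: PF = P/|S| = 1 (lagging).

(a) P = 25.15 W  (b) Q = 0.09736 VAR  (c) S = 25.15 VA  (d) PF = 1 (lagging)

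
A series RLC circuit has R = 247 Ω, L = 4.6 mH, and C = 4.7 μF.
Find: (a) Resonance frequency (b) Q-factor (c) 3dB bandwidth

Step 1 — Resonance: ω₀ = 1/√(LC) = 1/√(0.0046·4.7e-06) = 6801 rad/s.
Step 2 — f₀ = ω₀/(2π) = 1082 Hz.
Step 3 — Series Q: Q = ω₀L/R = 6801·0.0046/247 = 0.1267.
Step 4 — Bandwidth: Δω = ω₀/Q = 5.37e+04 rad/s; BW = Δω/(2π) = 8546 Hz.

(a) f₀ = 1082 Hz  (b) Q = 0.1267  (c) BW = 8546 Hz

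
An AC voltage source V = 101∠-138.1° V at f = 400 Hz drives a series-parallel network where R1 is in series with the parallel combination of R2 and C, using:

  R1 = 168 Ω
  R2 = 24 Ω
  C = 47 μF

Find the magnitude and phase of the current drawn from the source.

Step 1 — Angular frequency: ω = 2π·f = 2π·400 = 2513 rad/s.
Step 2 — Component impedances:
  R1: Z = R = 168 Ω
  R2: Z = R = 24 Ω
  C: Z = 1/(jωC) = -j/(ω·C) = 0 - j8.466 Ω
Step 3 — Parallel branch: R2 || C = 1/(1/R2 + 1/C) = 2.656 - j7.529 Ω.
Step 4 — Series with R1: Z_total = R1 + (R2 || C) = 170.7 - j7.529 Ω = 170.8∠-2.5° Ω.
Step 5 — Source phasor: V = 101∠-138.1° V = -75.18 - j67.45 V.
Step 6 — Ohm's law: I = V / Z_total = (-75.18 - j67.45) / (170.7 - j7.529) = -0.4223 - j0.4139 A.
Step 7 — Convert to polar: |I| = 0.5913 A, ∠I = -135.6°.

I = 0.5913∠-135.6° A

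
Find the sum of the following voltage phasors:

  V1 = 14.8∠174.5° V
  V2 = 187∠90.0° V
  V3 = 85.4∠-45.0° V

Step 1 — Convert each phasor to rectangular form:
  V1 = 14.8·(cos(174.5°) + j·sin(174.5°)) = -14.73 + j1.419 V
  V2 = 187·(cos(90.0°) + j·sin(90.0°)) = 0 + j187 V
  V3 = 85.4·(cos(-45.0°) + j·sin(-45.0°)) = 60.39 - j60.39 V
Step 2 — Sum components: V_total = 45.66 + j128 V.
Step 3 — Convert to polar: |V_total| = 135.9 V, ∠V_total = 70.4°.

V_total = 135.9∠70.4° V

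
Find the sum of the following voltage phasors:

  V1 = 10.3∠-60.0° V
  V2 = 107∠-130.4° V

Step 1 — Convert each phasor to rectangular form:
  V1 = 10.3·(cos(-60.0°) + j·sin(-60.0°)) = 5.15 - j8.92 V
  V2 = 107·(cos(-130.4°) + j·sin(-130.4°)) = -69.35 - j81.48 V
Step 2 — Sum components: V_total = -64.2 - j90.4 V.
Step 3 — Convert to polar: |V_total| = 110.9 V, ∠V_total = -125.4°.

V_total = 110.9∠-125.4° V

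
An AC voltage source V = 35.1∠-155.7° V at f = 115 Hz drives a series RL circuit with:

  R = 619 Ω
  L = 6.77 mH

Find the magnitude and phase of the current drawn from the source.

Step 1 — Angular frequency: ω = 2π·f = 2π·115 = 722.6 rad/s.
Step 2 — Component impedances:
  R: Z = R = 619 Ω
  L: Z = jωL = j·722.6·0.00677 = 0 + j4.892 Ω
Step 3 — Series combination: Z_total = R + L = 619 + j4.892 Ω = 619∠0.5° Ω.
Step 4 — Source phasor: V = 35.1∠-155.7° V = -31.99 - j14.44 V.
Step 5 — Ohm's law: I = V / Z_total = (-31.99 - j14.44) / (619 + j4.892) = -0.05186 - j0.02292 A.
Step 6 — Convert to polar: |I| = 0.0567 A, ∠I = -156.2°.

I = 0.0567∠-156.2° A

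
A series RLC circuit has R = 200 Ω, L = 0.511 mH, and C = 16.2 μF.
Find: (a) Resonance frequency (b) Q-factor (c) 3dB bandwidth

Step 1 — Resonance condition Im(Z)=0 gives ω₀ = 1/√(LC).
Step 2 — ω₀ = 1/√(0.000511·1.62e-05) = 1.099e+04 rad/s.
Step 3 — f₀ = ω₀/(2π) = 1749 Hz.
Step 4 — Series Q: Q = ω₀L/R = 1.099e+04·0.000511/200 = 0.02808.
Step 5 — 3dB bandwidth: Δω = ω₀/Q = 3.914e+05 rad/s; BW = Δω/(2π) = 6.229e+04 Hz.

(a) f₀ = 1749 Hz  (b) Q = 0.02808  (c) BW = 6.229e+04 Hz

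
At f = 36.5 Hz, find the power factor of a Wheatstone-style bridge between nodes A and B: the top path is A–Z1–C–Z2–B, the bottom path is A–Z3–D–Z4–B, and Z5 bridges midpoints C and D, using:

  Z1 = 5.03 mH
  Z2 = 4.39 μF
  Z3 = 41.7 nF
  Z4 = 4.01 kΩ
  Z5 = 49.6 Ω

Step 1 — Angular frequency: ω = 2π·f = 2π·36.5 = 229.3 rad/s.
Step 2 — Component impedances:
  Z1: Z = jωL = j·229.3·0.00503 = 0 + j1.154 Ω
  Z2: Z = 1/(jωC) = -j/(ω·C) = 0 - j993.3 Ω
  Z3: Z = 1/(jωC) = -j/(ω·C) = 0 - j1.046e+05 Ω
  Z4: Z = R = 4010 Ω
  Z5: Z = R = 49.6 Ω
Step 3 — Bridge requires nodal analysis (the Z5 bridge couples midpoints C and D, so the two paths cannot be reduced to a simple series/parallel combination). Setting node B to ground and injecting 1 A at node A, the 3-node admittance system at A, C, D solves to V_A = Z_AB = 229.3 - j936 Ω = 963.7∠-76.2° Ω.
Step 4 — Power factor: PF = cos(φ) = Re(Z)/|Z| = 229.3/963.7 = 0.2379.
Step 5 — Type: Im(Z) = -936 ⇒ leading (phase φ = -76.2°).

PF = 0.2379 (leading, φ = -76.2°)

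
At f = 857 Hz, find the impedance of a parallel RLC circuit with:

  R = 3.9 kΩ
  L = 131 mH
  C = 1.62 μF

Step 1 — Angular frequency: ω = 2π·f = 2π·857 = 5385 rad/s.
Step 2 — Component impedances:
  R: Z = R = 3900 Ω
  L: Z = jωL = j·5385·0.131 = 0 + j705.4 Ω
  C: Z = 1/(jωC) = -j/(ω·C) = 0 - j114.6 Ω
Step 3 — Parallel combination: 1/Z_total = 1/R + 1/L + 1/C; Z_total = 4.798 - j136.7 Ω = 136.8∠-88.0° Ω.

Z = 4.798 - j136.7 Ω = 136.8∠-88.0° Ω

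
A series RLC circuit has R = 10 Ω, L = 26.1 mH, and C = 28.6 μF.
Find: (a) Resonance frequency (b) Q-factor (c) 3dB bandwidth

Step 1 — Resonance: ω₀ = 1/√(LC) = 1/√(0.0261·2.86e-05) = 1157 rad/s.
Step 2 — f₀ = ω₀/(2π) = 184.2 Hz.
Step 3 — Series Q: Q = ω₀L/R = 1157·0.0261/10 = 3.021.
Step 4 — Bandwidth: Δω = ω₀/Q = 383.1 rad/s; BW = Δω/(2π) = 60.98 Hz.

(a) f₀ = 184.2 Hz  (b) Q = 3.021  (c) BW = 60.98 Hz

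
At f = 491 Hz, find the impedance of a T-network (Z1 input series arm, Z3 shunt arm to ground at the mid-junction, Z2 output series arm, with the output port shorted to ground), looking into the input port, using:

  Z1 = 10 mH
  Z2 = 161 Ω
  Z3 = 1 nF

Step 1 — Angular frequency: ω = 2π·f = 2π·491 = 3085 rad/s.
Step 2 — Component impedances:
  Z1: Z = jωL = j·3085·0.01 = 0 + j30.85 Ω
  Z2: Z = R = 161 Ω
  Z3: Z = 1/(jωC) = -j/(ω·C) = 0 - j3.241e+05 Ω
Step 3 — With the output port shorted to ground, the output series arm Z2 runs from the junction to ground; the shunt arm Z3 also runs from the junction to ground. They appear in parallel: Z3 || Z2 = 161 - j0.07997 Ω.
Step 4 — Series with input arm Z1: Z_in = Z1 + (Z3 || Z2) = 161 + j30.77 Ω = 163.9∠10.8° Ω.

Z = 161 + j30.77 Ω = 163.9∠10.8° Ω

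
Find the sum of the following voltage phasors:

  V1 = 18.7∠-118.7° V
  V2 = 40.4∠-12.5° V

Step 1 — Convert each phasor to rectangular form:
  V1 = 18.7·(cos(-118.7°) + j·sin(-118.7°)) = -8.98 - j16.4 V
  V2 = 40.4·(cos(-12.5°) + j·sin(-12.5°)) = 39.44 - j8.744 V
Step 2 — Sum components: V_total = 30.46 - j25.15 V.
Step 3 — Convert to polar: |V_total| = 39.5 V, ∠V_total = -39.5°.

V_total = 39.5∠-39.5° V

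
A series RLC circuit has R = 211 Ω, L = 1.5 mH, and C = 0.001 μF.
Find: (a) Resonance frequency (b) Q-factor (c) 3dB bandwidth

Step 1 — Resonance: ω₀ = 1/√(LC) = 1/√(0.0015·1e-09) = 8.165e+05 rad/s.
Step 2 — f₀ = ω₀/(2π) = 1.299e+05 Hz.
Step 3 — Series Q: Q = ω₀L/R = 8.165e+05·0.0015/211 = 5.804.
Step 4 — Bandwidth: Δω = ω₀/Q = 1.407e+05 rad/s; BW = Δω/(2π) = 2.239e+04 Hz.

(a) f₀ = 1.299e+05 Hz  (b) Q = 5.804  (c) BW = 2.239e+04 Hz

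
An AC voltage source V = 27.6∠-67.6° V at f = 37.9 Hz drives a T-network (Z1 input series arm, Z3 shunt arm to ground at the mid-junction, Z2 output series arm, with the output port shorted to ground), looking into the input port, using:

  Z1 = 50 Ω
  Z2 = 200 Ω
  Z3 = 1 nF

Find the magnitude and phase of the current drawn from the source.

Step 1 — Angular frequency: ω = 2π·f = 2π·37.9 = 238.1 rad/s.
Step 2 — Component impedances:
  Z1: Z = R = 50 Ω
  Z2: Z = R = 200 Ω
  Z3: Z = 1/(jωC) = -j/(ω·C) = 0 - j4.199e+06 Ω
Step 3 — With the output port shorted to ground, the output series arm Z2 runs from the junction to ground; the shunt arm Z3 also runs from the junction to ground. They appear in parallel: Z3 || Z2 = 200 - j0.009525 Ω.
Step 4 — Series with input arm Z1: Z_in = Z1 + (Z3 || Z2) = 250 - j0.009525 Ω = 250∠-0.0° Ω.
Step 5 — Source phasor: V = 27.6∠-67.6° V = 10.52 - j25.52 V.
Step 6 — Ohm's law: I = V / Z_total = (10.52 - j25.52) / (250 - j0.009525) = 0.04207 - j0.1021 A.
Step 7 — Convert to polar: |I| = 0.1104 A, ∠I = -67.6°.

I = 0.1104∠-67.6° A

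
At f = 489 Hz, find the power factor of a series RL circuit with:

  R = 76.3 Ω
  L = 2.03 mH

Step 1 — Angular frequency: ω = 2π·f = 2π·489 = 3072 rad/s.
Step 2 — Component impedances:
  R: Z = R = 76.3 Ω
  L: Z = jωL = j·3072·0.00203 = 0 + j6.237 Ω
Step 3 — Series combination: Z_total = R + L = 76.3 + j6.237 Ω = 76.55∠4.7° Ω.
Step 4 — Power factor: PF = cos(φ) = Re(Z)/|Z| = 76.3/76.55 = 0.9967.
Step 5 — Type: Im(Z) = 6.237 ⇒ lagging (phase φ = 4.7°).

PF = 0.9967 (lagging, φ = 4.7°)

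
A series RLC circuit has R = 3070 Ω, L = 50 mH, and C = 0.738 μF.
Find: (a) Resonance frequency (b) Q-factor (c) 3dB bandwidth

Step 1 — Resonance: ω₀ = 1/√(LC) = 1/√(0.05·7.38e-07) = 5206 rad/s.
Step 2 — f₀ = ω₀/(2π) = 828.5 Hz.
Step 3 — Series Q: Q = ω₀L/R = 5206·0.05/3070 = 0.08478.
Step 4 — Bandwidth: Δω = ω₀/Q = 6.14e+04 rad/s; BW = Δω/(2π) = 9772 Hz.

(a) f₀ = 828.5 Hz  (b) Q = 0.08478  (c) BW = 9772 Hz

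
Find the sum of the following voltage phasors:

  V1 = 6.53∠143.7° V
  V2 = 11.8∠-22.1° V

Step 1 — Convert each phasor to rectangular form:
  V1 = 6.53·(cos(143.7°) + j·sin(143.7°)) = -5.263 + j3.866 V
  V2 = 11.8·(cos(-22.1°) + j·sin(-22.1°)) = 10.93 - j4.439 V
Step 2 — Sum components: V_total = 5.67 - j0.5736 V.
Step 3 — Convert to polar: |V_total| = 5.699 V, ∠V_total = -5.8°.

V_total = 5.699∠-5.8° V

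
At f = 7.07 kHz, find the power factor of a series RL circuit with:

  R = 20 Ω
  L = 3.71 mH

Step 1 — Angular frequency: ω = 2π·f = 2π·7070 = 4.442e+04 rad/s.
Step 2 — Component impedances:
  R: Z = R = 20 Ω
  L: Z = jωL = j·4.442e+04·0.00371 = 0 + j164.8 Ω
Step 3 — Series combination: Z_total = R + L = 20 + j164.8 Ω = 166∠83.1° Ω.
Step 4 — Power factor: PF = cos(φ) = Re(Z)/|Z| = 20/166 = 0.1205.
Step 5 — Type: Im(Z) = 164.8 ⇒ lagging (phase φ = 83.1°).

PF = 0.1205 (lagging, φ = 83.1°)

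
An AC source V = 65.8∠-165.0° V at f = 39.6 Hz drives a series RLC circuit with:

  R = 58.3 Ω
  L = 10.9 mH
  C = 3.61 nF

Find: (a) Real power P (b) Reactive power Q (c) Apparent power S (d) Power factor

Step 1 — Angular frequency: ω = 2π·f = 2π·39.6 = 248.8 rad/s.
Step 2 — Component impedances:
  R: Z = R = 58.3 Ω
  L: Z = jωL = j·248.8·0.0109 = 0 + j2.712 Ω
  C: Z = 1/(jωC) = -j/(ω·C) = 0 - j1.113e+06 Ω
Step 3 — Series combination: Z_total = R + L + C = 58.3 - j1.113e+06 Ω = 1.113e+06∠-90.0° Ω.
Step 4 — Source phasor: V = 65.8∠-165.0° V = -63.56 - j17.03 V.
Step 5 — Current: I = V / Z = 1.529e-05 - j5.709e-05 A = 5.91e-05∠-75.0° A.
Step 6 — Complex power: S = V·I* = 2.037e-07 - j0.003889 VA.
Step 7 — Real power: P = Re(S) = 2.037e-07 W.
Step 8 — Reactive power: Q = Im(S) = -0.003889 VAR.
Step 9 — Apparent power: |S| = 0.003889 VA.
Step 10 — Power factor: PF = P/|S| = 5.237e-05 (leading).

(a) P = 2.037e-07 W  (b) Q = -0.003889 VAR  (c) S = 0.003889 VA  (d) PF = 5.237e-05 (leading)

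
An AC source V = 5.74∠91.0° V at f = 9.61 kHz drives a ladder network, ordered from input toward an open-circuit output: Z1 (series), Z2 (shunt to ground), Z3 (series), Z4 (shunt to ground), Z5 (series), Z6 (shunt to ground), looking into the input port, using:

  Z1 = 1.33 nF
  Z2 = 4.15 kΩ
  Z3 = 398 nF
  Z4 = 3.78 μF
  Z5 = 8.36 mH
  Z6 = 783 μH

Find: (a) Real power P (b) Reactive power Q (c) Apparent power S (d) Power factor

Step 1 — Angular frequency: ω = 2π·f = 2π·9610 = 6.038e+04 rad/s.
Step 2 — Component impedances:
  Z1: Z = 1/(jωC) = -j/(ω·C) = 0 - j1.245e+04 Ω
  Z2: Z = R = 4150 Ω
  Z3: Z = 1/(jωC) = -j/(ω·C) = 0 - j41.61 Ω
  Z4: Z = 1/(jωC) = -j/(ω·C) = 0 - j4.381 Ω
  Z5: Z = jωL = j·6.038e+04·0.00836 = 0 + j504.8 Ω
  Z6: Z = jωL = j·6.038e+04·0.000783 = 0 + j47.28 Ω
Step 3 — Ladder network (open output): work backward from the far end, alternating series and parallel combinations. Z_in = 0.5104 - j1.25e+04 Ω = 1.25e+04∠-90.0° Ω.
Step 4 — Source phasor: V = 5.74∠91.0° V = -0.1002 + j5.739 V.
Step 5 — Current: I = V / Z = -0.0004592 - j7.997e-06 A = 0.0004593∠-179.0° A.
Step 6 — Complex power: S = V·I* = 1.077e-07 - j0.002636 VA.
Step 7 — Real power: P = Re(S) = 1.077e-07 W.
Step 8 — Reactive power: Q = Im(S) = -0.002636 VAR.
Step 9 — Apparent power: |S| = 0.002636 VA.
Step 10 — Power factor: PF = P/|S| = 4.084e-05 (leading).

(a) P = 1.077e-07 W  (b) Q = -0.002636 VAR  (c) S = 0.002636 VA  (d) PF = 4.084e-05 (leading)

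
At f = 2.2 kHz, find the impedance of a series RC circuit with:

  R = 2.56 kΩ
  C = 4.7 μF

Step 1 — Angular frequency: ω = 2π·f = 2π·2200 = 1.382e+04 rad/s.
Step 2 — Component impedances:
  R: Z = R = 2560 Ω
  C: Z = 1/(jωC) = -j/(ω·C) = 0 - j15.39 Ω
Step 3 — Series combination: Z_total = R + C = 2560 - j15.39 Ω = 2560∠-0.3° Ω.

Z = 2560 - j15.39 Ω = 2560∠-0.3° Ω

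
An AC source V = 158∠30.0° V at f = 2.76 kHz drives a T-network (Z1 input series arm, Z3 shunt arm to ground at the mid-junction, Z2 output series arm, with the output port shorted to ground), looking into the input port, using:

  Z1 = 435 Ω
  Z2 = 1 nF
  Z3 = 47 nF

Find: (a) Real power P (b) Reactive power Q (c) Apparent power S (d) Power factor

Step 1 — Angular frequency: ω = 2π·f = 2π·2760 = 1.734e+04 rad/s.
Step 2 — Component impedances:
  Z1: Z = R = 435 Ω
  Z2: Z = 1/(jωC) = -j/(ω·C) = 0 - j5.766e+04 Ω
  Z3: Z = 1/(jωC) = -j/(ω·C) = 0 - j1227 Ω
Step 3 — With the output port shorted to ground, the output series arm Z2 runs from the junction to ground; the shunt arm Z3 also runs from the junction to ground. They appear in parallel: Z3 || Z2 = 0 - j1201 Ω.
Step 4 — Series with input arm Z1: Z_in = Z1 + (Z3 || Z2) = 435 - j1201 Ω = 1278∠-70.1° Ω.
Step 5 — Source phasor: V = 158∠30.0° V = 136.8 + j79 V.
Step 6 — Current: I = V / Z = -0.02168 + j0.1217 A = 0.1237∠100.1° A.
Step 7 — Complex power: S = V·I* = 6.652 - j18.37 VA.
Step 8 — Real power: P = Re(S) = 6.652 W.
Step 9 — Reactive power: Q = Im(S) = -18.37 VAR.
Step 10 — Apparent power: |S| = 19.54 VA.
Step 11 — Power factor: PF = P/|S| = 0.3405 (leading).

(a) P = 6.652 W  (b) Q = -18.37 VAR  (c) S = 19.54 VA  (d) PF = 0.3405 (leading)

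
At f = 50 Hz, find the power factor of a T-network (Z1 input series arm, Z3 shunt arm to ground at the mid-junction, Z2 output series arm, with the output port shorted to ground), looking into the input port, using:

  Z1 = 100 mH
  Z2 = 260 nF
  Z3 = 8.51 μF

Step 1 — Angular frequency: ω = 2π·f = 2π·50 = 314.2 rad/s.
Step 2 — Component impedances:
  Z1: Z = jωL = j·314.2·0.1 = 0 + j31.42 Ω
  Z2: Z = 1/(jωC) = -j/(ω·C) = 0 - j1.224e+04 Ω
  Z3: Z = 1/(jωC) = -j/(ω·C) = 0 - j374 Ω
Step 3 — With the output port shorted to ground, the output series arm Z2 runs from the junction to ground; the shunt arm Z3 also runs from the junction to ground. They appear in parallel: Z3 || Z2 = 0 - j363 Ω.
Step 4 — Series with input arm Z1: Z_in = Z1 + (Z3 || Z2) = 0 - j331.5 Ω = 331.5∠-90.0° Ω.
Step 5 — Power factor: PF = cos(φ) = Re(Z)/|Z| = 0/331.5 = 0.
Step 6 — Type: Im(Z) = -331.5 ⇒ leading (phase φ = -90.0°).

PF = 0 (leading, φ = -90.0°)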